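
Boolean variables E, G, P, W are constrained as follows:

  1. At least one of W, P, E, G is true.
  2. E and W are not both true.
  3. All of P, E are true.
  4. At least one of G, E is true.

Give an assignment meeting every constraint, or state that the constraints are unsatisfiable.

E: True, G: True, P: True, W: False

  (1) {W, P, E, G}: 3 true — at least one ✓
  (2) E=T, W=F — not both ✓
  (3) {P, E}: all 2 true ✓
  (4) {G, E}: 2 true — at least one ✓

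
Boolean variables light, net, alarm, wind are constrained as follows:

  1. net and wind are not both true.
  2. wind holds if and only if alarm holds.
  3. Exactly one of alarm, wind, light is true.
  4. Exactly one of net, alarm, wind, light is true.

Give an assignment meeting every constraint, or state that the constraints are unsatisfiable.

light: True, net: False, alarm: False, wind: False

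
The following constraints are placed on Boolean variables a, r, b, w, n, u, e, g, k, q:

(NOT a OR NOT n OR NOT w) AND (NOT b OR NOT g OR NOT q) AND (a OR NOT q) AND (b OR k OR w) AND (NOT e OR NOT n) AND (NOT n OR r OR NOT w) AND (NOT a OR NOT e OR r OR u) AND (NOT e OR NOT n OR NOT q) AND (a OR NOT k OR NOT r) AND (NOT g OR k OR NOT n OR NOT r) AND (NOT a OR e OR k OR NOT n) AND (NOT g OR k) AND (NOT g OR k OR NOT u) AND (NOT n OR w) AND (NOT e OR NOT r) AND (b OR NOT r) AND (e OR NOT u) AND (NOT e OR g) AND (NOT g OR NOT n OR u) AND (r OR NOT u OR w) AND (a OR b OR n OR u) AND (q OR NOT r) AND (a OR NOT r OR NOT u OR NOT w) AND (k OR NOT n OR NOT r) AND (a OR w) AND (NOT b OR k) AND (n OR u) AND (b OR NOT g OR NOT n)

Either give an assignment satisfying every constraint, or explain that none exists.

Set a = True.
Set r = False.
Set b = True.
  then (NOT b OR k) forces k = True.
Set w = True.
  then (NOT a OR NOT n OR NOT w) forces n = False.
  then (n OR u) forces u = True.
  then (e OR NOT u) forces e = True.
  then (NOT e OR g) forces g = True.
  then (NOT b OR NOT g OR NOT q) forces q = False.
All clauses satisfied.

a = True, r = False, b = True, w = True, n = False, u = True, e = True, g = True, k = True, q = False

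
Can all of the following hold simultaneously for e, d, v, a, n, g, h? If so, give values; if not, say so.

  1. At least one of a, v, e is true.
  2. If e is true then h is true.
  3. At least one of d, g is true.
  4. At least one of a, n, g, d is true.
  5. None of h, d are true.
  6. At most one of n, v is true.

e: False; d: False; v: False; a: True; n: True; g: True; h: False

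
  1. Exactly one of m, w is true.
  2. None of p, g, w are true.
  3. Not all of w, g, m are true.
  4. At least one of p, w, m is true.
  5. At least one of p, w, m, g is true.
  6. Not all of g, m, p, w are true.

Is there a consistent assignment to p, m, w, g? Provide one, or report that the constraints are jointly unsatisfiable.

p = False; m = True; w = False; g = False

  (1) {m, w}: 1 true — exactly one ✓
  (2) {p, g, w}: 0 true — none ✓
  (3) {w, g, m}: 1/3 true — not all ✓
  (4) {p, w, m}: 1 true — at least one ✓
  (5) {p, w, m, g}: 1 true — at least one ✓
  (6) {g, m, p, w}: 1/4 true — not all ✓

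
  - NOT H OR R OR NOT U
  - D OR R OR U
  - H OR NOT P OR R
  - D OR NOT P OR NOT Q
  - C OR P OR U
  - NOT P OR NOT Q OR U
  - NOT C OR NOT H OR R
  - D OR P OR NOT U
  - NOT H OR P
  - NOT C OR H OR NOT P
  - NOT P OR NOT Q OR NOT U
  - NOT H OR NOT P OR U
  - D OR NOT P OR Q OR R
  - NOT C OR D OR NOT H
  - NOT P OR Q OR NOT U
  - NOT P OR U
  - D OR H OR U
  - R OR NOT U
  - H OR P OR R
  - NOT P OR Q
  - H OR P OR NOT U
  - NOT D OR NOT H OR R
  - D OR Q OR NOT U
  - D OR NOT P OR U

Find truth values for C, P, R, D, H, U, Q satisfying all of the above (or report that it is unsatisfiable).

Set C = True.
Set P = False.
  then (NOT H OR P) forces H = False.
  then (H OR P OR R) forces R = True.
  then (H OR P OR NOT U) forces U = False.
  then (D OR H OR U) forces D = True.
Set Q = True.
All clauses satisfied.

C: True; P: False; R: True; D: True; H: False; U: False; Q: True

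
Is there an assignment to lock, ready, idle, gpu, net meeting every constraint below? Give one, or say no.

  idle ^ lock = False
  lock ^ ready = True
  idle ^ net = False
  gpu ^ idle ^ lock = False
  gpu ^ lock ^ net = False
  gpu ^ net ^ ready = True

lock=T; ready=F; idle=T; gpu=F; net=T

idle ^ lock = T ^ T = False ✓
lock ^ ready = T ^ F = True ✓
idle ^ net = T ^ T = False ✓
gpu ^ idle ^ lock = F ^ T ^ T = False ✓
gpu ^ lock ^ net = F ^ T ^ T = False ✓
gpu ^ net ^ ready = F ^ T ^ F = True ✓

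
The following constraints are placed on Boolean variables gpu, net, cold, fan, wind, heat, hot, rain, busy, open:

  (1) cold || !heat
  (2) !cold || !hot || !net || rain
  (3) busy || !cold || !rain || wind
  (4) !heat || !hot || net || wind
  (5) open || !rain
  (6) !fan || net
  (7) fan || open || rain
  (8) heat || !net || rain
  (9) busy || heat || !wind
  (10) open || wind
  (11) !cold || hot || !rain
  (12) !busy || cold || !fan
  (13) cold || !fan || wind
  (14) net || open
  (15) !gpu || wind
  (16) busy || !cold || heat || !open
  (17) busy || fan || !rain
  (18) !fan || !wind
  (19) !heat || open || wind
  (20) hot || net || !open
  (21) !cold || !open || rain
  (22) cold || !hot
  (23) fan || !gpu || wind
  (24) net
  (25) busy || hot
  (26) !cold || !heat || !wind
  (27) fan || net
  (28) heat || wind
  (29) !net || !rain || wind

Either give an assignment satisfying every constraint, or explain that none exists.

gpu = True, net = True, cold = False, fan = False, wind = True, heat = False, hot = False, rain = True, busy = True, open = True

Unit clause (net) forces net = True.
Set gpu = True.
  then (!gpu || wind) forces wind = True.
  then (!fan || !wind) forces fan = False.
Set cold = False.
  then (cold || !heat) forces heat = False.
  then (heat || !net || rain) forces rain = True.
  then (busy || heat || !wind) forces busy = True.
  then (cold || !hot) forces hot = False.
  then (open || !rain) forces open = True.
All clauses satisfied.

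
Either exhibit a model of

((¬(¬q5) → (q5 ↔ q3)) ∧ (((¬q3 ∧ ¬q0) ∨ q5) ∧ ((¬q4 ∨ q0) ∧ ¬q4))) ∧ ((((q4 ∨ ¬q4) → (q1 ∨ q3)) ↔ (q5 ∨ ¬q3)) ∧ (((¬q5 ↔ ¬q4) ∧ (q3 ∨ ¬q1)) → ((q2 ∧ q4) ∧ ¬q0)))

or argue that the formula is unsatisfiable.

q0: False, q1: True, q2: False, q3: True, q4: False, q5: True

  (¬(¬q5) → (q5 ↔ q3)) ∧ (((¬q3 ∧ ¬q0) ∨ q5) ∧ ((¬q4 ∨ q0) ∧ ¬q4)) = True
    ¬(¬q5) → (q5 ↔ q3) = True
      ¬(¬q5) = True
        ¬q5 = False
      q5 ↔ q3 = True
    ((¬q3 ∧ ¬q0) ∨ q5) ∧ ((¬q4 ∨ q0) ∧ ¬q4) = True
      (¬q3 ∧ ¬q0) ∨ q5 = True
        ¬q3 ∧ ¬q0 = False
          ¬q3 = False
          ¬q0 = True
      (¬q4 ∨ q0) ∧ ¬q4 = True
        ¬q4 ∨ q0 = True
          ¬q4 = True
        ¬q4 = True
  (((q4 ∨ ¬q4) → (q1 ∨ q3)) ↔ (q5 ∨ ¬q3)) ∧ (((¬q5 ↔ ¬q4) ∧ (q3 ∨ ¬q1)) → ((q2 ∧ q4) ∧ ¬q0)) = True
    ((q4 ∨ ¬q4) → (q1 ∨ q3)) ↔ (q5 ∨ ¬q3) = True
      (q4 ∨ ¬q4) → (q1 ∨ q3) = True
        q4 ∨ ¬q4 = True
          ¬q4 = True
        q1 ∨ q3 = True
      q5 ∨ ¬q3 = True
        ¬q3 = False
    ((¬q5 ↔ ¬q4) ∧ (q3 ∨ ¬q1)) → ((q2 ∧ q4) ∧ ¬q0) = True
      (¬q5 ↔ ¬q4) ∧ (q3 ∨ ¬q1) = False
        ¬q5 ↔ ¬q4 = False
          ¬q5 = False
          ¬q4 = True
        q3 ∨ ¬q1 = True
          ¬q1 = False
      (q2 ∧ q4) ∧ ¬q0 = False
        q2 ∧ q4 = False
        ¬q0 = True
Both conjuncts True, so the formula holds.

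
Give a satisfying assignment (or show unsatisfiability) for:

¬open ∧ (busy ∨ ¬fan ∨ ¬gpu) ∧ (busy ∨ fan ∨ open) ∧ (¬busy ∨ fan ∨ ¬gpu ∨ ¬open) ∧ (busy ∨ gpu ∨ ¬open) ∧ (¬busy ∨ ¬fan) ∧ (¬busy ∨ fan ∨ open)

fan: True; busy: False; gpu: False; open: False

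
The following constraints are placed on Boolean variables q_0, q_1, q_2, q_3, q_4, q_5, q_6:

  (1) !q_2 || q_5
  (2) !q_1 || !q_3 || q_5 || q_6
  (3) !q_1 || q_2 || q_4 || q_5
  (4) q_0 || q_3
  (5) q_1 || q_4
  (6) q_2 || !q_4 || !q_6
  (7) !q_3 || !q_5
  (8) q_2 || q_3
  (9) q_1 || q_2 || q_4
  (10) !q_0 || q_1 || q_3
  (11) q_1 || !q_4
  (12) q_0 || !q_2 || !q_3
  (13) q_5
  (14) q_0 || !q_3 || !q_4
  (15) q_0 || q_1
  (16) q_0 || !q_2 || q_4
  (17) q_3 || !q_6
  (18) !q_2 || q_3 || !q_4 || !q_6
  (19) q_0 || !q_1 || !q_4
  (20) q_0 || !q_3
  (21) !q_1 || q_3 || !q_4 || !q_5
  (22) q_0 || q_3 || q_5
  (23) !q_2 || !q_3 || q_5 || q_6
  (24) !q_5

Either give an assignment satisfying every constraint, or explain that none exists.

Unsatisfiable — no assignment works.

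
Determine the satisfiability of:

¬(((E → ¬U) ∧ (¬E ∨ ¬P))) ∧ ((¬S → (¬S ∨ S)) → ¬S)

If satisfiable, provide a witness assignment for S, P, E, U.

S = False, P = True, E = True, U = False

  ¬(((E → ¬U) ∧ (¬E ∨ ¬P))) = True
    (E → ¬U) ∧ (¬E ∨ ¬P) = False
      E → ¬U = True
        ¬U = True
      ¬E ∨ ¬P = False
        ¬E = False
        ¬P = False
  (¬S → (¬S ∨ S)) → ¬S = True
    ¬S → (¬S ∨ S) = True
      ¬S = True
      ¬S ∨ S = True
        ¬S = True
    ¬S = True
Both conjuncts True, so the formula holds.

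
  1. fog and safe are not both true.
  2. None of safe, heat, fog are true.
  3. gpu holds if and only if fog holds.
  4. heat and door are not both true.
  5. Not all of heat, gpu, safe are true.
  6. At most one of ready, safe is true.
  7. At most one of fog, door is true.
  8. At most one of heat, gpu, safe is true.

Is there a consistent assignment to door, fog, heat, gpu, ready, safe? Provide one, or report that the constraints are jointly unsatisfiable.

door = False, fog = False, heat = False, gpu = False, ready = False, safe = False

  (1) fog=F, safe=F — not both ✓
  (2) {safe, heat, fog}: 0 true — none ✓
  (3) gpu=F, fog=F — same ✓
  (4) heat=F, door=F — not both ✓
  (5) {heat, gpu, safe}: 0/3 true — not all ✓
  (6) {ready, safe}: 0 true — at most one ✓
  (7) {fog, door}: 0 true — at most one ✓
  (8) {heat, gpu, safe}: 0 true — at most one ✓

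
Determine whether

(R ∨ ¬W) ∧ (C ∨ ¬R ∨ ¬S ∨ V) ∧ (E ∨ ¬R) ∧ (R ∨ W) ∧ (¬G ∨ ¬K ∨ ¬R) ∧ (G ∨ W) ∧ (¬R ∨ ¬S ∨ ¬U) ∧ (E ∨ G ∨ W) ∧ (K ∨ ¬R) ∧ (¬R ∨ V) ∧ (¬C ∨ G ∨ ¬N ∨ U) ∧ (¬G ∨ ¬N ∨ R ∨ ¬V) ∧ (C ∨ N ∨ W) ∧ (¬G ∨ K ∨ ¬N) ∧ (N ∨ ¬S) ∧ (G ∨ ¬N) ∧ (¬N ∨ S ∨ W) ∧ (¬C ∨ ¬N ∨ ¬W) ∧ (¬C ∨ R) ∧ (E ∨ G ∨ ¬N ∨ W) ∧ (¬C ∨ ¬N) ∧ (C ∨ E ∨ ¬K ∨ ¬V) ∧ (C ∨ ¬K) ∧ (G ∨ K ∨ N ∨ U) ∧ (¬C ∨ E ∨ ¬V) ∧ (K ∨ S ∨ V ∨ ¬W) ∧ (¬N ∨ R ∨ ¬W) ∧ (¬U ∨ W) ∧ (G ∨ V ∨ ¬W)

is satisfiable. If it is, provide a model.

Set N = False.
  then (N ∨ ¬S) forces S = False.
Set R = True.
  then (E ∨ ¬R) forces E = True.
  then (K ∨ ¬R) forces K = True.
  then (¬R ∨ V) forces V = True.
  then (C ∨ ¬K) forces C = True.
  then (¬G ∨ ¬K ∨ ¬R) forces G = False.
  then (G ∨ W) forces W = True.
Set U = True.
All clauses satisfied.

N: False, R: True, U: True, E: True, C: True, G: False, K: True, S: False, V: True, W: True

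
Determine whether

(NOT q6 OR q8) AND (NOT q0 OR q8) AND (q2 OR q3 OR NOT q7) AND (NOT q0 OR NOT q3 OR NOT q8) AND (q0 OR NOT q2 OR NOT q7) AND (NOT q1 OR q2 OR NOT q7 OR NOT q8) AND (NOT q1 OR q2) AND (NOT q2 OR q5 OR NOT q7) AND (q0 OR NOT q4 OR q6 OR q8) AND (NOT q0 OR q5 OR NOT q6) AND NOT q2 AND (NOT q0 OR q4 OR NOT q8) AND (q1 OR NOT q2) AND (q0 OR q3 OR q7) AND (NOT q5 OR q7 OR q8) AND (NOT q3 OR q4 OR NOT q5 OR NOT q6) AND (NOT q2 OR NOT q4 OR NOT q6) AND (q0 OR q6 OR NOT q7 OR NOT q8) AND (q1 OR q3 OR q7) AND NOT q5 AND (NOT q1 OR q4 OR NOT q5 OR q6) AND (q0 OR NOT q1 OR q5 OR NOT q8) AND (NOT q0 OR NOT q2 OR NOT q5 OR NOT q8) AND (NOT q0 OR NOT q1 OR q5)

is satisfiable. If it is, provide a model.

q0 = False, q1 = False, q2 = False, q3 = True, q4 = False, q5 = False, q6 = False, q7 = False, q8 = True

Unit clause (NOT q2) forces q2 = False.
Unit clause (NOT q5) forces q5 = False.
In (NOT q1 OR q2) only NOT q1 is left, so q1 = False.
Try q0 = True:
  (NOT q0 OR q8) forces q8 = True.
  (NOT q0 OR NOT q3 OR NOT q8) forces q3 = False.
  (q2 OR q3 OR NOT q7) forces q7 = False.
  clause (q1 OR q3 OR q7) is falsified — backtrack.
So q0 = False.
Try q3 = False:
  (q2 OR q3 OR NOT q7) forces q7 = False.
  clause (q0 OR q3 OR q7) is falsified — backtrack.
So q3 = True.
Set q4 = False.
Set q6 = False.
Set q7 = False.
Set q8 = True.
All clauses satisfied.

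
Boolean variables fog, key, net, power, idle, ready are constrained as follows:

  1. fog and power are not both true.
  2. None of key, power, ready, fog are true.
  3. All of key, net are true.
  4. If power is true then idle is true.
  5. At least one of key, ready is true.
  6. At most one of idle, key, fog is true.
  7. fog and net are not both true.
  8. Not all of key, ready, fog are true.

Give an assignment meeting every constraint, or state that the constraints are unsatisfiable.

UNSATISFIABLE

Case key = True:
  Constraint (2) is violated (key=T) — contradiction.
Case key = False:
  Constraint (3) is violated (key=F) — contradiction.
Both cases fail — unsatisfiable.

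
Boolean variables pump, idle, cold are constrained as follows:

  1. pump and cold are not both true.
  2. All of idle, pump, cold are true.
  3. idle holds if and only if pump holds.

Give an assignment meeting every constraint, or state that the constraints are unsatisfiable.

Case pump = True:
  (1) with pump=T forces cold = False.
  Constraint (2) is violated (cold=F) — contradiction.
Case pump = False:
  Constraint (2) is violated (pump=F) — contradiction.
Both cases fail — unsatisfiable.

UNSATISFIABLE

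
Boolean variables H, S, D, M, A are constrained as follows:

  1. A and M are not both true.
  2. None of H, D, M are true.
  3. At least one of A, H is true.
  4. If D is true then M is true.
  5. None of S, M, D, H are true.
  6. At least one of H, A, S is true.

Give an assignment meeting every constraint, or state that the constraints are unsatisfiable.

H = False, S = False, D = False, M = False, A = True

  (1) A=T, M=F — not both ✓
  (2) {H, D, M}: 0 true — none ✓
  (3) {A, H}: 1 true — at least one ✓
  (4) D=F ⇒ M: vacuous ✓
  (5) {S, M, D, H}: 0 true — none ✓
  (6) {H, A, S}: 1 true — at least one ✓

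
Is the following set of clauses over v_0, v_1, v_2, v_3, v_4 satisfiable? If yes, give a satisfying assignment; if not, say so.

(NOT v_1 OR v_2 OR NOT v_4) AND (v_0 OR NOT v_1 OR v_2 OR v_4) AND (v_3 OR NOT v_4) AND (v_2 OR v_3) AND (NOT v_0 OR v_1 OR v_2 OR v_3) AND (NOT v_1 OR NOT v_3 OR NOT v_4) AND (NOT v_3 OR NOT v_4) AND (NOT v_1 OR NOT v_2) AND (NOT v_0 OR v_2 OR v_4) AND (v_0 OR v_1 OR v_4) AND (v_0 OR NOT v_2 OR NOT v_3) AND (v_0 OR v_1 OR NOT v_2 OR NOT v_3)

v_0 = True, v_1 = False, v_2 = True, v_3 = True, v_4 = False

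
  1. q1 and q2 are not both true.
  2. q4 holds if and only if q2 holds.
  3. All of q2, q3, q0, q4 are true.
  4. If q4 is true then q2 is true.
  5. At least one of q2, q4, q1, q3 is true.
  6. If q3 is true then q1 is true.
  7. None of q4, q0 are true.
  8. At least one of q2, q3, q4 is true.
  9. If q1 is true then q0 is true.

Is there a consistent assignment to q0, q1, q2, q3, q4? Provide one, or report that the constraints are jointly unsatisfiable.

Case q0 = True:
  Constraint (7) is violated (q0=T) — contradiction.
Case q0 = False:
  Constraint (3) is violated (q0=F) — contradiction.
Both cases fail — unsatisfiable.

Unsatisfiable — no assignment works.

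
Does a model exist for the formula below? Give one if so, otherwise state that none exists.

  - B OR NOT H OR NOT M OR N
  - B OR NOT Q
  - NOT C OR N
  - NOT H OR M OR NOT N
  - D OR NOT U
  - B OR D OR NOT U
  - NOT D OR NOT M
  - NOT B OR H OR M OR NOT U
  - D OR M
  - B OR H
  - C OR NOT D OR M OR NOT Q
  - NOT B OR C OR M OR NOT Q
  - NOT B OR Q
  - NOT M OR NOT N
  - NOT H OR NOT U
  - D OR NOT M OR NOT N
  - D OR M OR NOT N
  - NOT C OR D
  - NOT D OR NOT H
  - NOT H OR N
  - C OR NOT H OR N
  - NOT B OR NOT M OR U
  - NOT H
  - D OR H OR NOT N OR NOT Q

U = False, N = True, B = True, D = True, H = False, M = False, C = True, Q = True

Unit clause (NOT H) forces H = False.
In (B OR H) only B is left, so B = True.
In (NOT B OR Q) only Q is left, so Q = True.
Try U = True:
  (D OR NOT U) forces D = True.
  (NOT D OR NOT M) forces M = False.
  clause (NOT B OR H OR M OR NOT U) is falsified — backtrack.
So U = False.
  then (NOT B OR NOT M OR U) forces M = False.
  then (D OR M) forces D = True.
  then (C OR NOT D OR M OR NOT Q) forces C = True.
  then (NOT C OR N) forces N = True.
All clauses satisfied.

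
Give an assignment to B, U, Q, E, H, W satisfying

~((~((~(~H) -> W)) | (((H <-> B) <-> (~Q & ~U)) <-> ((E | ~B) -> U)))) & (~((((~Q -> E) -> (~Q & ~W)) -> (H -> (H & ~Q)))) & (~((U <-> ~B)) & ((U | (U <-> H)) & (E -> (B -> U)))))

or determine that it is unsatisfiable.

Unsatisfiable — no assignment works.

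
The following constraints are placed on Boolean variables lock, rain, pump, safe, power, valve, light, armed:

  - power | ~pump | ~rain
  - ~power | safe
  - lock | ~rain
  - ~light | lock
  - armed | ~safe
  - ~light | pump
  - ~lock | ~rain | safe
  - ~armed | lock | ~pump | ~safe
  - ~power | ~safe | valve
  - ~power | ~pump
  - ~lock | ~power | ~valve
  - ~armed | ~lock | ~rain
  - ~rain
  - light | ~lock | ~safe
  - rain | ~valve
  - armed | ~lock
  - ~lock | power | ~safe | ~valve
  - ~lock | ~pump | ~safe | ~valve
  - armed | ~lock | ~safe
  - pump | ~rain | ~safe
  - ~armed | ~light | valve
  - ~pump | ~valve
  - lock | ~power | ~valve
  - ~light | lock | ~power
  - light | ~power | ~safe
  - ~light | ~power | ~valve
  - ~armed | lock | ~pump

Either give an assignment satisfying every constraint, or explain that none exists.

lock = True, rain = False, pump = False, safe = False, power = False, valve = False, light = False, armed = True

Unit clause (~rain) forces rain = False.
In (rain | ~valve) only ~valve is left, so valve = False.
Set lock = True.
  then (armed | ~lock) forces armed = True.
  then (~armed | ~light | valve) forces light = False.
  then (light | ~lock | ~safe) forces safe = False.
  then (~power | safe) forces power = False.
Set pump = False.
All clauses satisfied.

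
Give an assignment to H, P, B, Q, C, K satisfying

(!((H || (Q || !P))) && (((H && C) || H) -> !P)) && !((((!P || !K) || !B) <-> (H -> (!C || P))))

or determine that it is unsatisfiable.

H = False, P = True, B = True, Q = False, C = False, K = True

  !((H || (Q || !P))) && (((H && C) || H) -> !P) = True
    !((H || (Q || !P))) = True
      H || (Q || !P) = False
        Q || !P = False
          !P = False
    ((H && C) || H) -> !P = True
      (H && C) || H = False
        H && C = False
      !P = False
  !((((!P || !K) || !B) <-> (H -> (!C || P)))) = True
    ((!P || !K) || !B) <-> (H -> (!C || P)) = False
      (!P || !K) || !B = False
        !P || !K = False
          !P = False
          !K = False
        !B = False
      H -> (!C || P) = True
        !C || P = True
          !C = True
Both conjuncts True, so the formula holds.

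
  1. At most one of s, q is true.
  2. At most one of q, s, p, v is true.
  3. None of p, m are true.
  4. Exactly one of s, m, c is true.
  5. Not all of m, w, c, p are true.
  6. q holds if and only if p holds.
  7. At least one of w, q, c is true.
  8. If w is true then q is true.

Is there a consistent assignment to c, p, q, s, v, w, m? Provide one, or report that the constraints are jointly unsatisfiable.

c: True; p: False; q: False; s: False; v: False; w: False; m: False

  (1) {s, q}: 0 true — at most one ✓
  (2) {q, s, p, v}: 0 true — at most one ✓
  (3) {p, m}: 0 true — none ✓
  (4) {s, m, c}: 1 true — exactly one ✓
  (5) {m, w, c, p}: 1/4 true — not all ✓
  (6) q=F, p=F — same ✓
  (7) {w, q, c}: 1 true — at least one ✓
  (8) w=F ⇒ q: vacuous ✓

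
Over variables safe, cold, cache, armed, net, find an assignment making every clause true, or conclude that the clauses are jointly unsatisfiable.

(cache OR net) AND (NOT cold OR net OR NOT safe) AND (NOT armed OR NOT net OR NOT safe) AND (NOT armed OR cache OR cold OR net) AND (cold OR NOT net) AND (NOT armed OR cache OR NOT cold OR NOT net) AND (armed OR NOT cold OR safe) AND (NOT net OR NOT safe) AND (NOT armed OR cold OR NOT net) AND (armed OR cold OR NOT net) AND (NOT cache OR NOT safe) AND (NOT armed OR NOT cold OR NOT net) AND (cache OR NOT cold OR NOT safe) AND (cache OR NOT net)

safe: False, cold: False, cache: True, armed: False, net: False

Set safe = False.
Set cold = False.
  then (cold OR NOT net) forces net = False.
  then (cache OR net) forces cache = True.
Set armed = False.
All clauses satisfied.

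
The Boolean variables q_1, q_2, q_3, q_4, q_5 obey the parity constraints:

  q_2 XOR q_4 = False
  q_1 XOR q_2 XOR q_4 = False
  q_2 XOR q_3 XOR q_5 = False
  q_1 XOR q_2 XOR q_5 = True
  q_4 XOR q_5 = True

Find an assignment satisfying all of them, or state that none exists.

q_1=F, q_2=F, q_3=T, q_4=F, q_5=T

q_2 XOR q_4 = F XOR F = False ✓
q_1 XOR q_2 XOR q_4 = F XOR F XOR F = False ✓
q_2 XOR q_3 XOR q_5 = F XOR T XOR T = False ✓
q_1 XOR q_2 XOR q_5 = F XOR F XOR T = True ✓
q_4 XOR q_5 = F XOR T = True ✓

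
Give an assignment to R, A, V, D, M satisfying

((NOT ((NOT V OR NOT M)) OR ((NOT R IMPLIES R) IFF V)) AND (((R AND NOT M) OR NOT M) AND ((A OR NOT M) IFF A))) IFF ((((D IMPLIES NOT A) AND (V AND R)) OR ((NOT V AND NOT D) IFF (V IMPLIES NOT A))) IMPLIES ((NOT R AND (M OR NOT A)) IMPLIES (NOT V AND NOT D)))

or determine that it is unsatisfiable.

R=T, A=T, V=T, D=F, M=F

  ((NOT ((NOT V OR NOT M)) OR ((NOT R IMPLIES R) IFF V)) AND (((R AND NOT M) OR NOT M) AND ((A OR NOT M) IFF A))) IFF ((((D IMPLIES NOT A) AND (V AND R)) OR ((NOT V AND NOT D) IFF (V IMPLIES NOT A))) IMPLIES ((NOT R AND (M OR NOT A)) IMPLIES (NOT V AND NOT D))) = True
    (NOT ((NOT V OR NOT M)) OR ((NOT R IMPLIES R) IFF V)) AND (((R AND NOT M) OR NOT M) AND ((A OR NOT M) IFF A)) = True
      NOT ((NOT V OR NOT M)) OR ((NOT R IMPLIES R) IFF V) = True
        NOT ((NOT V OR NOT M)) = False
          NOT V OR NOT M = True
            NOT V = False
            NOT M = True
        (NOT R IMPLIES R) IFF V = True
          NOT R IMPLIES R = True
            NOT R = False
      ((R AND NOT M) OR NOT M) AND ((A OR NOT M) IFF A) = True
        (R AND NOT M) OR NOT M = True
          R AND NOT M = True
            NOT M = True
          NOT M = True
        (A OR NOT M) IFF A = True
          A OR NOT M = True
            NOT M = True
    (((D IMPLIES NOT A) AND (V AND R)) OR ((NOT V AND NOT D) IFF (V IMPLIES NOT A))) IMPLIES ((NOT R AND (M OR NOT A)) IMPLIES (NOT V AND NOT D)) = True
      ((D IMPLIES NOT A) AND (V AND R)) OR ((NOT V AND NOT D) IFF (V IMPLIES NOT A)) = True
        (D IMPLIES NOT A) AND (V AND R) = True
          D IMPLIES NOT A = True
            NOT A = False
          V AND R = True
        (NOT V AND NOT D) IFF (V IMPLIES NOT A) = True
          NOT V AND NOT D = False
            NOT V = False
            NOT D = True
          V IMPLIES NOT A = False
            NOT A = False
      (NOT R AND (M OR NOT A)) IMPLIES (NOT V AND NOT D) = True
        NOT R AND (M OR NOT A) = False
          NOT R = False
          M OR NOT A = False
            NOT A = False
        NOT V AND NOT D = False
          NOT V = False
          NOT D = True
The formula evaluates to True.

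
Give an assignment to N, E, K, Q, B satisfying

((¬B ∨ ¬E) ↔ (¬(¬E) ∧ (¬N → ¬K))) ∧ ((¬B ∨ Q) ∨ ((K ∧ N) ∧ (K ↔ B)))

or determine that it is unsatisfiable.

N: False; E: True; K: False; Q: False; B: False

  (¬B ∨ ¬E) ↔ (¬(¬E) ∧ (¬N → ¬K)) = True
    ¬B ∨ ¬E = True
      ¬B = True
      ¬E = False
    ¬(¬E) ∧ (¬N → ¬K) = True
      ¬(¬E) = True
        ¬E = False
      ¬N → ¬K = True
        ¬N = True
        ¬K = True
  (¬B ∨ Q) ∨ ((K ∧ N) ∧ (K ↔ B)) = True
    ¬B ∨ Q = True
      ¬B = True
    (K ∧ N) ∧ (K ↔ B) = False
      K ∧ N = False
      K ↔ B = True
Both conjuncts True, so the formula holds.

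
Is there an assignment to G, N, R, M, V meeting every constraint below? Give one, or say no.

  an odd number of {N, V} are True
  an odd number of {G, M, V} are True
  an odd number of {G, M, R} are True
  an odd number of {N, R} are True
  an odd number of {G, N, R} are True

G = False, N = False, R = True, M = False, V = True

{N, V}: 1 true → odd ✓
{G, M, V}: 1 true → odd ✓
{G, M, R}: 1 true → odd ✓
{N, R}: 1 true → odd ✓
{G, N, R}: 1 true → odd ✓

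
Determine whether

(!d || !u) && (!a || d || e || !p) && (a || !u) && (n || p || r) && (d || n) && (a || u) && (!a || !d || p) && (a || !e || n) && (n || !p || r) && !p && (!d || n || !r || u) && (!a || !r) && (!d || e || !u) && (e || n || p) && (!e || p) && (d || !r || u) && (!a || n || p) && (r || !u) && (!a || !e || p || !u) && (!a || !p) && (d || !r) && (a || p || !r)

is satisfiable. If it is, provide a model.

p = False; a = True; n = True; u = False; r = False; d = False; e = False

Unit clause (!p) forces p = False.
In (!e || p) only !e is left, so e = False.
In (e || n || p) only n is left, so n = True.
Try a = False:
  (a || !u) forces u = False.
  clause (a || u) is falsified — backtrack.
So a = True.
  then (!a || !d || p) forces d = False.
  then (!a || !r) forces r = False.
  then (r || !u) forces u = False.
All clauses satisfied.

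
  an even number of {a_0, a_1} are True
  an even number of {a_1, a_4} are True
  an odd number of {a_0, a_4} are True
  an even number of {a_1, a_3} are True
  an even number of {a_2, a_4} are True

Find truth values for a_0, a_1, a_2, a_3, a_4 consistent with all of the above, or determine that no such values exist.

Adding constraints 1, 2, 3 mod 2: every variable appears an even number of times on the left, so the left side is 0.
But the right sides sum to 1 (mod 2). 0 ≠ 1 — the system is inconsistent.

The formula is unsatisfiable.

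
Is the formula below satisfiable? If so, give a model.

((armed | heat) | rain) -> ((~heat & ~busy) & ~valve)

busy: False, heat: False, rain: True, armed: False, valve: False

  ((armed | heat) | rain) -> ((~heat & ~busy) & ~valve) = True
    (armed | heat) | rain = True
      armed | heat = False
    (~heat & ~busy) & ~valve = True
      ~heat & ~busy = True
        ~heat = True
        ~busy = True
      ~valve = True
The formula evaluates to True.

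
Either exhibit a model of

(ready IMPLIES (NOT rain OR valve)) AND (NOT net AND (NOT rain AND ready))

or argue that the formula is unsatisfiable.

net: False; ready: True; rain: False; valve: False

  ready IMPLIES (NOT rain OR valve) = True
    NOT rain OR valve = True
      NOT rain = True
  NOT net AND (NOT rain AND ready) = True
    NOT net = True
    NOT rain AND ready = True
      NOT rain = True
Both conjuncts True, so the formula holds.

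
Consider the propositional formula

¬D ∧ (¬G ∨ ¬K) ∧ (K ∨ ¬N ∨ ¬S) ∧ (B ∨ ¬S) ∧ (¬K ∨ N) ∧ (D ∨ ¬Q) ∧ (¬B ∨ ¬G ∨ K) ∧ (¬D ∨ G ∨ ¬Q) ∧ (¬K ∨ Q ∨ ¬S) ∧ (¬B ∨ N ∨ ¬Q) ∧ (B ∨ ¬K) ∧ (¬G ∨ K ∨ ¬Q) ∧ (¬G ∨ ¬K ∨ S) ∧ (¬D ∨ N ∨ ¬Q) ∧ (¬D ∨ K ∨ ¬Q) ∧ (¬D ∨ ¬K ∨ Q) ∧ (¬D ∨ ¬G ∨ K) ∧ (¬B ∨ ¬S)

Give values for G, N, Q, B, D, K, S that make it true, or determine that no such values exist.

G = False, N = False, Q = False, B = False, D = False, K = False, S = False

Unit clause (¬D) forces D = False.
In (D ∨ ¬Q) only ¬Q is left, so Q = False.
Set G = False.
Set N = False.
  then (¬K ∨ N) forces K = False.
Set B = False.
  then (B ∨ ¬S) forces S = False.
All clauses satisfied.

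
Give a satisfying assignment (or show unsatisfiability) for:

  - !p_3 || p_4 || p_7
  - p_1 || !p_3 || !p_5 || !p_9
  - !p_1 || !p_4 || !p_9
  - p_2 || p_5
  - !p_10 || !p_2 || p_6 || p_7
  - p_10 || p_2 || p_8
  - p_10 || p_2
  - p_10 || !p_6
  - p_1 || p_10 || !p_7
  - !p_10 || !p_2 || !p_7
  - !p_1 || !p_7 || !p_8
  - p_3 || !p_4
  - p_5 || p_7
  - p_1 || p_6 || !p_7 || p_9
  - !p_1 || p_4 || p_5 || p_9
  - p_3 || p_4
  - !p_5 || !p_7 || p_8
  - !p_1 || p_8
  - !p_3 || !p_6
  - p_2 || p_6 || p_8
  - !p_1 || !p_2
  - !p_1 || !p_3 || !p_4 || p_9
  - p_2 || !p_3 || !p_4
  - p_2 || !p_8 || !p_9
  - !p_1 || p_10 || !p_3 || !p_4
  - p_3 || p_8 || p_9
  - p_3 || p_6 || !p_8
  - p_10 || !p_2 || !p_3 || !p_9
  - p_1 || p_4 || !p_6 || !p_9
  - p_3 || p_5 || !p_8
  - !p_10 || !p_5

p_1 = False, p_2 = True, p_3 = True, p_4 = True, p_5 = True, p_6 = False, p_7 = False, p_8 = True, p_9 = False, p_10 = False

Set p_1 = False.
Try p_2 = False:
  (p_2 || p_5) forces p_5 = True.
  (p_10 || p_2) forces p_10 = True.
  clause (!p_10 || !p_5) is falsified — backtrack.
So p_2 = True.
Set p_3 = True.
  then (!p_3 || !p_6) forces p_6 = False.
Set p_4 = True.
Set p_5 = True.
  then (p_1 || !p_3 || !p_5 || !p_9) forces p_9 = False.
  then (p_1 || p_6 || !p_7 || p_9) forces p_7 = False.
  then (!p_10 || !p_5) forces p_10 = False.
Set p_8 = True.
All clauses satisfied.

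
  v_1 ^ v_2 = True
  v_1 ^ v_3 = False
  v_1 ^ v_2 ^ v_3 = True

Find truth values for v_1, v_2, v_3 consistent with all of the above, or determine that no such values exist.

v_1: False; v_2: True; v_3: False

v_1 ^ v_2 = F ^ T = True ✓
v_1 ^ v_3 = F ^ F = False ✓
v_1 ^ v_2 ^ v_3 = F ^ T ^ F = True ✓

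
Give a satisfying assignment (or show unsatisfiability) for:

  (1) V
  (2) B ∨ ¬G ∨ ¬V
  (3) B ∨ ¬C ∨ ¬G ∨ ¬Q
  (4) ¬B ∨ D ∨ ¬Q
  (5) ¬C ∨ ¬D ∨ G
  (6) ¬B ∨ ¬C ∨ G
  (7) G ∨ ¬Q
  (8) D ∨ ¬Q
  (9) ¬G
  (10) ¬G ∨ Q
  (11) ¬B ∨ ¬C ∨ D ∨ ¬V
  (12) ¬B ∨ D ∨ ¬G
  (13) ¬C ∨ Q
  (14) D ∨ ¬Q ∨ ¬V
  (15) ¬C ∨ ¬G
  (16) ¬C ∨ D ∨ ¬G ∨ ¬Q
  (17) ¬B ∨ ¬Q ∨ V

Q = False, V = True, C = False, D = False, B = True, G = False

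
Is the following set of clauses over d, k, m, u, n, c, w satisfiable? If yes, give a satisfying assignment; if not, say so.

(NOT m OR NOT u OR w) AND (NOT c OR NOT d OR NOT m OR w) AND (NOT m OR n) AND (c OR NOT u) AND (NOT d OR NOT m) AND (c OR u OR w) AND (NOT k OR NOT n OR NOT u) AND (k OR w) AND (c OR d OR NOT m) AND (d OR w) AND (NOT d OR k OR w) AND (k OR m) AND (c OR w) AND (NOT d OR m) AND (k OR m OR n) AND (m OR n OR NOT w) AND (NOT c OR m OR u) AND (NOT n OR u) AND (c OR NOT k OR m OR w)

Try d = True:
  (NOT d OR NOT m) forces m = False.
  clause (NOT d OR m) is falsified — backtrack.
So d = False.
  then (d OR w) forces w = True.
Set k = False.
  then (k OR m) forces m = True.
  then (NOT m OR n) forces n = True.
  then (c OR d OR NOT m) forces c = True.
  then (NOT n OR u) forces u = True.
All clauses satisfied.

d: False, k: False, m: True, u: True, n: True, c: True, w: True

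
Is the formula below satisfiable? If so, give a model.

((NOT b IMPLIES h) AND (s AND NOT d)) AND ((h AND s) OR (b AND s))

h=F, s=T, b=T, d=F

  (NOT b IMPLIES h) AND (s AND NOT d) = True
    NOT b IMPLIES h = True
      NOT b = False
    s AND NOT d = True
      NOT d = True
  (h AND s) OR (b AND s) = True
    h AND s = False
    b AND s = True
Both conjuncts True, so the formula holds.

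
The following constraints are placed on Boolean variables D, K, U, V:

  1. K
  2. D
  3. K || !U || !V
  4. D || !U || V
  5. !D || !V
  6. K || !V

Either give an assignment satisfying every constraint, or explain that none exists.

Unit clause (K) forces K = True.
Unit clause (D) forces D = True.
In (!D || !V) only !V is left, so V = False.
Set U = True.
Check each clause:
  (K): K holds.
  (D): D holds.
  (K || !U || !V): K holds.
  (D || !U || V): D holds.
  (!D || !V): !V holds.
  (K || !V): K holds.
All clauses satisfied.

D=T, K=T, U=T, V=F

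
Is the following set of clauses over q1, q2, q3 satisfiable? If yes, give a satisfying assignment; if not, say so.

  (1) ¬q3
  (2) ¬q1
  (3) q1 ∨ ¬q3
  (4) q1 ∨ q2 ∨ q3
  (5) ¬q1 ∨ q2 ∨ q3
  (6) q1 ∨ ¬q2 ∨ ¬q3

Unit clause (¬q3) forces q3 = False.
Unit clause (¬q1) forces q1 = False.
In (q1 ∨ q2 ∨ q3) only q2 is left, so q2 = True.
Check each clause:
  (¬q3): ¬q3 holds.
  (¬q1): ¬q1 holds.
  (q1 ∨ ¬q3): ¬q3 holds.
  (q1 ∨ q2 ∨ q3): q2 holds.
  (¬q1 ∨ q2 ∨ q3): ¬q1 holds.
  (q1 ∨ ¬q2 ∨ ¬q3): ¬q3 holds.
All clauses satisfied.

q1=F; q2=T; q3=F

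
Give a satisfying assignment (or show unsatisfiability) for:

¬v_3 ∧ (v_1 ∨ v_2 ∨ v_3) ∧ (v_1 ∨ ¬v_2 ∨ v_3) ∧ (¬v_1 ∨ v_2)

Unit clause (¬v_3) forces v_3 = False.
Try v_1 = False:
  (v_1 ∨ v_2 ∨ v_3) forces v_2 = True.
  clause (v_1 ∨ ¬v_2 ∨ v_3) is falsified — backtrack.
So v_1 = True.
  then (¬v_1 ∨ v_2) forces v_2 = True.
Check each clause:
  (¬v_3): ¬v_3 holds.
  (v_1 ∨ v_2 ∨ v_3): v_1 holds.
  (v_1 ∨ ¬v_2 ∨ v_3): v_1 holds.
  (¬v_1 ∨ v_2): v_2 holds.
All clauses satisfied.

v_1=T; v_2=T; v_3=F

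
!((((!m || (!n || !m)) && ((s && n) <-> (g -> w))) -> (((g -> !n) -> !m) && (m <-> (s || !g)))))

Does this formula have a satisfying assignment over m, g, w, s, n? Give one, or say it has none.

m: True, g: True, w: False, s: True, n: False

  !((((!m || (!n || !m)) && ((s && n) <-> (g -> w))) -> (((g -> !n) -> !m) && (m <-> (s || !g))))) = True
    ((!m || (!n || !m)) && ((s && n) <-> (g -> w))) -> (((g -> !n) -> !m) && (m <-> (s || !g))) = False
      (!m || (!n || !m)) && ((s && n) <-> (g -> w)) = True
        !m || (!n || !m) = True
          !m = False
          !n || !m = True
            !n = True
            !m = False
        (s && n) <-> (g -> w) = True
          s && n = False
          g -> w = False
      ((g -> !n) -> !m) && (m <-> (s || !g)) = False
        (g -> !n) -> !m = False
          g -> !n = True
            !n = True
          !m = False
        m <-> (s || !g) = True
          s || !g = True
            !g = False
The formula evaluates to True.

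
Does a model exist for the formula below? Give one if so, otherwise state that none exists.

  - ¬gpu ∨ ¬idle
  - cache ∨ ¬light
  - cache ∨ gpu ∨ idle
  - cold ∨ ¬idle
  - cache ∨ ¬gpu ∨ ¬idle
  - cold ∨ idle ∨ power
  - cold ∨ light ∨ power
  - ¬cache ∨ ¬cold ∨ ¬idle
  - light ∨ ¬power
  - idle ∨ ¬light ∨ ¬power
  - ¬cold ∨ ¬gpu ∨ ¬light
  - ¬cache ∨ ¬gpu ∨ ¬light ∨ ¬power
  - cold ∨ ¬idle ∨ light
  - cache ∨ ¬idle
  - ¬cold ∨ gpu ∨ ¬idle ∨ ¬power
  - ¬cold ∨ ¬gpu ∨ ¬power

power: False, cache: True, light: True, idle: False, gpu: False, cold: True

Set power = False.
Set cache = True.
Set light = True.
Try idle = True:
  (¬gpu ∨ ¬idle) forces gpu = False.
  (cold ∨ ¬idle) forces cold = True.
  clause (¬cache ∨ ¬cold ∨ ¬idle) is falsified — backtrack.
So idle = False.
  then (cold ∨ idle ∨ power) forces cold = True.
  then (¬cold ∨ ¬gpu ∨ ¬light) forces gpu = False.
All clauses satisfied.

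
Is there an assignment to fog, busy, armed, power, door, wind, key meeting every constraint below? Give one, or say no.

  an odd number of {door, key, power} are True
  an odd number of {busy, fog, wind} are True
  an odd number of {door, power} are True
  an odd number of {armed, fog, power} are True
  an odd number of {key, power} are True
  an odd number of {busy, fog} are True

fog = False, busy = True, armed = False, power = True, door = False, wind = False, key = False

{door, key, power}: 1 true → odd ✓
{busy, fog, wind}: 1 true → odd ✓
{door, power}: 1 true → odd ✓
{armed, fog, power}: 1 true → odd ✓
{key, power}: 1 true → odd ✓
{busy, fog}: 1 true → odd ✓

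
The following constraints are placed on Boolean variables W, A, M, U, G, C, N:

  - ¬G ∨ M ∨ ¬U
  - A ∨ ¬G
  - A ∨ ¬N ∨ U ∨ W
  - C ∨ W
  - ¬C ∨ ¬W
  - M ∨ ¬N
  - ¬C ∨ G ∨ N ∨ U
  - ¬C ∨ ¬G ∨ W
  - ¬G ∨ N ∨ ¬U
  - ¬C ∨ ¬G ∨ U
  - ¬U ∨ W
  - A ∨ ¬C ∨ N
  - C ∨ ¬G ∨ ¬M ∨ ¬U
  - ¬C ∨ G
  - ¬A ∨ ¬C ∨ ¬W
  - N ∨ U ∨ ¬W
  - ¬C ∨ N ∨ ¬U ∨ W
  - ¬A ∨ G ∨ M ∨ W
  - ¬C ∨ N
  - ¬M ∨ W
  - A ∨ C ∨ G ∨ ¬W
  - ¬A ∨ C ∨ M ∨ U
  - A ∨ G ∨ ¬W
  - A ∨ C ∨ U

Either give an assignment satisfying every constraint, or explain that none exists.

W=T; A=T; M=T; U=F; G=F; C=F; N=T

Set W = True.
  then (¬C ∨ ¬W) forces C = False.
Try A = False:
  (A ∨ ¬G) forces G = False.
  clause (A ∨ C ∨ G ∨ ¬W) is falsified — backtrack.
So A = True.
Set M = True.
Set U = False.
  then (N ∨ U ∨ ¬W) forces N = True.
Set G = False.
All clauses satisfied.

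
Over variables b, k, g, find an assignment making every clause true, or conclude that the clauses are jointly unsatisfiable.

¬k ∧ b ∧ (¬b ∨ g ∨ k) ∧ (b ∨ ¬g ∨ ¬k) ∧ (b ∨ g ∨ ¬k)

b: True, k: False, g: True

Unit clause (¬k) forces k = False.
Unit clause (b) forces b = True.
In (¬b ∨ g ∨ k) only g is left, so g = True.
All clauses satisfied.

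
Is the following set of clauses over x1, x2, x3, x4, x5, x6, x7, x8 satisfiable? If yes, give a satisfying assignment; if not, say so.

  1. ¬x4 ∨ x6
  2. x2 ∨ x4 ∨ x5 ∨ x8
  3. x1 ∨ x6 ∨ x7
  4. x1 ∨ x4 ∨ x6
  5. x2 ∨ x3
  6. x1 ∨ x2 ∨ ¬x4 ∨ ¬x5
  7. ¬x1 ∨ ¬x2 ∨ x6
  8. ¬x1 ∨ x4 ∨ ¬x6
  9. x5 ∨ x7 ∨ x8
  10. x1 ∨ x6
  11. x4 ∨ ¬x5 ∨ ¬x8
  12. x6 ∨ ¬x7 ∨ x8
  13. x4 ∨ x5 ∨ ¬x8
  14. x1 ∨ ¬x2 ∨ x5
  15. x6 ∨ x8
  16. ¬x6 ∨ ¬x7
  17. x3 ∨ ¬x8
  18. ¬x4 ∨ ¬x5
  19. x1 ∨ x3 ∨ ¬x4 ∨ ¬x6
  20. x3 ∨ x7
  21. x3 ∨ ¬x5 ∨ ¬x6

Set x1 = False.
  then (x1 ∨ x6) forces x6 = True.
  then (¬x6 ∨ ¬x7) forces x7 = False.
  then (x3 ∨ x7) forces x3 = True.
Set x2 = True.
  then (x1 ∨ ¬x2 ∨ x5) forces x5 = True.
  then (¬x4 ∨ ¬x5) forces x4 = False.
  then (x4 ∨ ¬x5 ∨ ¬x8) forces x8 = False.
All clauses satisfied.

x1: False; x2: True; x3: True; x4: False; x5: True; x6: True; x7: False; x8: False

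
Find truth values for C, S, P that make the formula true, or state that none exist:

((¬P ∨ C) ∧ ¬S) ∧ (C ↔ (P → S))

C: True; S: False; P: False

  (¬P ∨ C) ∧ ¬S = True
    ¬P ∨ C = True
      ¬P = True
    ¬S = True
  C ↔ (P → S) = True
    P → S = True
Both conjuncts True, so the formula holds.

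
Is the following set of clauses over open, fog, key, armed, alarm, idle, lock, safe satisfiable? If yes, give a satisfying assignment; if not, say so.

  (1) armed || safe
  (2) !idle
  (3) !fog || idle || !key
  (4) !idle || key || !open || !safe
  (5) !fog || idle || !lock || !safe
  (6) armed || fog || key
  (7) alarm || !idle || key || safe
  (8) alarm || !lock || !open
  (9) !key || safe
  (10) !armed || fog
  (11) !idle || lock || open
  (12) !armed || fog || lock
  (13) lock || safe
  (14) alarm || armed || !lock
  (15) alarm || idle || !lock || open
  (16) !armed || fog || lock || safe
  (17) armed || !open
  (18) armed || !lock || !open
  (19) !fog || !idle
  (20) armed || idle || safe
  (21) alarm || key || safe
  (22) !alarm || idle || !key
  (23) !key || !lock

Unit clause (!idle) forces idle = False.
Set open = False.
Set fog = True.
  then (!fog || idle || !key) forces key = False.
Set armed = False.
  then (armed || safe) forces safe = True.
  then (!fog || idle || !lock || !safe) forces lock = False.
Set alarm = True.
All clauses satisfied.

open: False, fog: True, key: False, armed: False, alarm: True, idle: False, lock: False, safe: True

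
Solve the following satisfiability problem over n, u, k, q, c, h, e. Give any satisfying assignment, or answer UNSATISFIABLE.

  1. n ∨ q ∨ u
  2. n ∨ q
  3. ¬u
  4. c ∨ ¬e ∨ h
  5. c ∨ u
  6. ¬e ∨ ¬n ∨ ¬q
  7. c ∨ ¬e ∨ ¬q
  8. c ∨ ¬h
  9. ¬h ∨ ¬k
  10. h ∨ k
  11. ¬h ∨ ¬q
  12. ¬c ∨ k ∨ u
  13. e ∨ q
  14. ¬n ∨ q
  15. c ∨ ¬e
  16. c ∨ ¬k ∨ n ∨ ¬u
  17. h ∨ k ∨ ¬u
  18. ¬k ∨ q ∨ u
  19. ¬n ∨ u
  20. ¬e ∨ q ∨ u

Unit clause (¬u) forces u = False.
In (c ∨ u) only c is left, so c = True.
In (¬c ∨ k ∨ u) only k is left, so k = True.
In (¬k ∨ q ∨ u) only q is left, so q = True.
In (¬n ∨ u) only ¬n is left, so n = False.
In (¬h ∨ ¬k) only ¬h is left, so h = False.
Set e = False.
All clauses satisfied.

n = False; u = False; k = True; q = True; c = True; h = False; e = False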